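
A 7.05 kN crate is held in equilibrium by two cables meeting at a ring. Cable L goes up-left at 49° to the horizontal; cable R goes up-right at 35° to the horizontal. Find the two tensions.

T_L = 5.807 kN, T_R = 4.651 kN

ΣF_x = 0: −T_L·cos49° + T_R·cos35° = 0 → T_R = 0.8009·T_L.
ΣF_y = 0: T_L·sin49° + T_R·sin35° = 7.05.
Substitute: T_L·(0.75471 + 0.8009·0.573576) = 7.05 → T_L = 5.80683 ≈ 5.807 kN.
Then T_R = 0.8009 × 5.80683 = 4.651 kN.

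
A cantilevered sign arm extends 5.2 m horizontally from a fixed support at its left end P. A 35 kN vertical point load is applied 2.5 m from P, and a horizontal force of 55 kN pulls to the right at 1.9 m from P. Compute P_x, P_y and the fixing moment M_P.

P_x = -55.00 kN, P_y = 35.00 kN, M_P = 87.50 kN·m

ΣF_x = 0: P_x + 55 = 0 → P_x = -55.00 kN.
ΣF_y = 0: P_y − 35 = 0 → P_y = 35.00 kN.
ΣM about P: M_P − 35·2.5 = 0 → M_P = 87.50 kN·m.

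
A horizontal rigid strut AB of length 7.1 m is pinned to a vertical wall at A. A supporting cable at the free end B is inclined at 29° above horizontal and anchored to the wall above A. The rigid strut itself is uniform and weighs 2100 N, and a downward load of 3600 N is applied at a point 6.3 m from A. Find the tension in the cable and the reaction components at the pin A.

T = 8755 N, A_x = 7657 N, A_y = 1456 N

ΣM about A: T·sin29°·7.1 − 2100·3.55 − 3600·6.3 = 0 → T = 30135/(7.1·0.48481) = 8754.7 ≈ 8755 N.
ΣF_x = 0: A_x − T·cos29° = 0 → A_x = 8754.7 × 0.87462 = 7657 N.
ΣF_y = 0: A_y + T·sin29° − 2100 − 3600 = 0 → A_y = 5700 − 8754.7 × 0.48481 = 1456 N.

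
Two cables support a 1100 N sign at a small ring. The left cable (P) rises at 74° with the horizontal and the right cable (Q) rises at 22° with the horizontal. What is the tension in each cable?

ΣF_x = 0: −T_P·cos74° + T_Q·cos22° = 0 → T_Q = 0.297284·T_P.
ΣF_y = 0: T_P·sin74° + T_Q·sin22° = 1100.
Substitute: T_P·(0.961262 + 0.297284·0.374607) = 1100 → T_P = 1025.52 ≈ 1026 N.
Then T_Q = 0.297284 × 1025.52 = 304.9 N.

T_P = 1026 N, T_Q = 304.9 N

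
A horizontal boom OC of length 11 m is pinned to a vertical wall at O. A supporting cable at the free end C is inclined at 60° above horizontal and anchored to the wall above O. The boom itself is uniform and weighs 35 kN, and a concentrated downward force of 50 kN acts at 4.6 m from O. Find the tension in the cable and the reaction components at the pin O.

ΣM about O: T·sin60°·11 − 35·5.5 − 50·4.6 = 0 → T = 422.5/(11·0.866025) = 44.351 ≈ 44.35 kN.
ΣF_x = 0: O_x − T·cos60° = 0 → O_x = 44.351 × 0.5 = 22.18 kN.
ΣF_y = 0: O_y + T·sin60° − 35 − 50 = 0 → O_y = 85 − 44.351 × 0.866025 = 46.59 kN.

T = 44.35 kN, O_x = 22.18 kN, O_y = 46.59 kN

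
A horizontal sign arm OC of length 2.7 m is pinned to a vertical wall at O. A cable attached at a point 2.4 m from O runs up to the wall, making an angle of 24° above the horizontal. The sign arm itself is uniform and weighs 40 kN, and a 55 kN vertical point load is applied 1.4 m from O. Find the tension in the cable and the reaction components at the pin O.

T = 134.2 kN, O_x = 122.6 kN, O_y = 40.42 kN

ΣM about O: T·sin24°·2.4 − 40·1.35 − 55·1.4 = 0 → T = 131/(2.4·0.406737) = 134.198 ≈ 134.2 kN.
ΣF_x = 0: O_x − T·cos24° = 0 → O_x = 134.198 × 0.913545 = 122.6 kN.
ΣF_y = 0: O_y + T·sin24° − 40 − 55 = 0 → O_y = 95 − 134.198 × 0.406737 = 40.42 kN.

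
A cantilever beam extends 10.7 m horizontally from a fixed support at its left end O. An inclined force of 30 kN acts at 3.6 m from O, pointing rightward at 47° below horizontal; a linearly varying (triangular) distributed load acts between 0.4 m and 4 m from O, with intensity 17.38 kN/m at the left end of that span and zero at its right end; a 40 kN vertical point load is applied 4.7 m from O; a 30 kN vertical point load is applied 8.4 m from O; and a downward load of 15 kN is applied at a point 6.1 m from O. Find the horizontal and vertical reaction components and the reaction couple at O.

Resultant of the triangular load: ½ × 17.38 × 3.6 = 31.284 kN, acting at 1.6 m from O (one-third of the span from the peak).
ΣF_x = 0: O_x + 30·cos47° = 0 → O_x = -20.46 kN.
ΣF_y = 0: O_y − 30·sin47° − ½·17.38·3.6 − 40 − 30 − 15 = 0 → O_y = 138.2 kN.
ΣM about O: M_O − 30·sin47°·3.6 − (½·17.38·3.6)·1.6 − 40·4.7 − 30·8.4 − 15·6.1 = 0 → M_O = 660.5 kN·m.

O_x = -20.46 kN, O_y = 138.2 kN, M_O = 660.5 kN·m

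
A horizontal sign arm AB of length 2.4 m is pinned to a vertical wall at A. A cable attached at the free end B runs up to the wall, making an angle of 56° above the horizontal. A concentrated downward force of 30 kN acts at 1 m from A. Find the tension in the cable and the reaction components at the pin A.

T = 15.08 kN, A_x = 8.431 kN, A_y = 17.50 kN

ΣM about A: T·sin56°·2.4 − 30·1 = 0 → T = 30/(2.4·0.829038) = 15.0777 ≈ 15.08 kN.
ΣF_x = 0: A_x − T·cos56° = 0 → A_x = 15.0777 × 0.559193 = 8.431 kN.
ΣF_y = 0: A_y + T·sin56° − 30 = 0 → A_y = 30 − 15.0777 × 0.829038 = 17.50 kN.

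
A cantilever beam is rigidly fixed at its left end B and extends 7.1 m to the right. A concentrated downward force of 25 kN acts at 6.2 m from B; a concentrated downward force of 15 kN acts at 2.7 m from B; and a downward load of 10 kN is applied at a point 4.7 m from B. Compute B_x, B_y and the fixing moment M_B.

ΣF_x = 0: B_x = 0.
ΣF_y = 0: B_y − 25 − 15 − 10 = 0 → B_y = 50.00 kN.
ΣM about B: M_B − 25·6.2 − 15·2.7 − 10·4.7 = 0 → M_B = 242.5 kN·m.

B_x = 0, B_y = 50.00 kN, M_B = 242.5 kN·m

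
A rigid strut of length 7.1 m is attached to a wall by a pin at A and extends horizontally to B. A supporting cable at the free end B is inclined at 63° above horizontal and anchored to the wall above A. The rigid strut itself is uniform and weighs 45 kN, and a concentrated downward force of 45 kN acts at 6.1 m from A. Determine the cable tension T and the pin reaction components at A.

ΣM about A: T·sin63°·7.1 − 45·3.55 − 45·6.1 = 0 → T = 434.25/(7.1·0.891007) = 68.6436 ≈ 68.64 kN.
ΣF_x = 0: A_x − T·cos63° = 0 → A_x = 68.6436 × 0.45399 = 31.16 kN.
ΣF_y = 0: A_y + T·sin63° − 45 − 45 = 0 → A_y = 90 − 68.6436 × 0.891007 = 28.84 kN.

T = 68.64 kN, A_x = 31.16 kN, A_y = 28.84 kN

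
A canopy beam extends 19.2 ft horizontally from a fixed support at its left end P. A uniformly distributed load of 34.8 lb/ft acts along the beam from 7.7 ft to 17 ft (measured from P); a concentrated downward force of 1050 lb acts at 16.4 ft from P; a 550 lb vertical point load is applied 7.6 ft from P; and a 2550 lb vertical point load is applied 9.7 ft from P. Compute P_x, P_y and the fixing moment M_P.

P_x = 0, P_y = 4474 lb, M_P = 50130 lb·ft

Resultant of the distributed load: 34.8 × 9.3 = 323.64 lb at 12.35 ft from P.
ΣF_x = 0: P_x = 0.
ΣF_y = 0: P_y − 34.8·9.3 − 1050 − 550 − 2550 = 0 → P_y = 4474 lb.
ΣM about P: M_P − (34.8·9.3)·12.35 − 1050·16.4 − 550·7.6 − 2550·9.7 = 0 → M_P = 50130 lb·ft.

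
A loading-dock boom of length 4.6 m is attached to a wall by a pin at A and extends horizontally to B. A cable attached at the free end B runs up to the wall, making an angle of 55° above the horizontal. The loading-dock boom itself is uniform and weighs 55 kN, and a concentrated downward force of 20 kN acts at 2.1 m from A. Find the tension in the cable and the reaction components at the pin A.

T = 44.72 kN, A_x = 25.65 kN, A_y = 38.37 kN

ΣM about A: T·sin55°·4.6 − 55·2.3 − 20·2.1 = 0 → T = 168.5/(4.6·0.819152) = 44.7175 ≈ 44.72 kN.
ΣF_x = 0: A_x − T·cos55° = 0 → A_x = 44.7175 × 0.573576 = 25.65 kN.
ΣF_y = 0: A_y + T·sin55° − 55 − 20 = 0 → A_y = 75 − 44.7175 × 0.819152 = 38.37 kN.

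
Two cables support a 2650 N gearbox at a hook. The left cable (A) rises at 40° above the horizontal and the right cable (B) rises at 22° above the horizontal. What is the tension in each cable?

ΣF_x = 0: −T_A·cos40° + T_B·cos22° = 0 → T_B = 0.826206·T_A.
ΣF_y = 0: T_A·sin40° + T_B·sin22° = 2650.
Substitute: T_A·(0.642788 + 0.826206·0.374607) = 2650 → T_A = 2782.76 ≈ 2783 N.
Then T_B = 0.826206 × 2782.76 = 2299 N.

T_A = 2783 N, T_B = 2299 N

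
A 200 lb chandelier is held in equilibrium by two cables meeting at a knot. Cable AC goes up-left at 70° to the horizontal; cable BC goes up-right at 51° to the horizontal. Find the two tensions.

T_AC = 146.8 lb, T_BC = 79.80 lb

ΣF_x = 0: −T_AC·cos70° + T_BC·cos51° = 0 → T_BC = 0.543475·T_AC.
ΣF_y = 0: T_AC·sin70° + T_BC·sin51° = 200.
Substitute: T_AC·(0.939693 + 0.543475·0.777146) = 200 → T_AC = 146.837 ≈ 146.8 lb.
Then T_BC = 0.543475 × 146.837 = 79.80 lb.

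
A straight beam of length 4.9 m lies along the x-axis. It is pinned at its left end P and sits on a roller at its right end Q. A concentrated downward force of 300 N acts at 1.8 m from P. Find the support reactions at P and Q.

P_x = 0, P_y = 189.8 N, Q_y = 110.2 N

Taking moments about P: Q_y·4.9 − 300·1.8 = 0 → Q_y = 540/4.9 = 110.204 ≈ 110.2 N.
ΣF_y = 0: P_y + 110.204 − 300 = 0 → P_y = 189.8 N.
ΣF_x = 0: no horizontal applied forces, so P_x = 0.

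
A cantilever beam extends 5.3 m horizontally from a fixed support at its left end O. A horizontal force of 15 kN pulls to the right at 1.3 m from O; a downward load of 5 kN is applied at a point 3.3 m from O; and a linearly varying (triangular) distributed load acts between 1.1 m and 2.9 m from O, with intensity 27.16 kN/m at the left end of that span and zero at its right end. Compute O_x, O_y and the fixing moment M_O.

Resultant of the triangular load: ½ × 27.16 × 1.8 = 24.444 kN, acting at 1.7 m from O (one-third of the span from the peak).
ΣF_x = 0: O_x + 15 = 0 → O_x = -15.00 kN.
ΣF_y = 0: O_y − 5 − ½·27.16·1.8 = 0 → O_y = 29.44 kN.
ΣM about O: M_O − 5·3.3 − (½·27.16·1.8)·1.7 = 0 → M_O = 58.05 kN·m.

O_x = -15.00 kN, O_y = 29.44 kN, M_O = 58.05 kN·m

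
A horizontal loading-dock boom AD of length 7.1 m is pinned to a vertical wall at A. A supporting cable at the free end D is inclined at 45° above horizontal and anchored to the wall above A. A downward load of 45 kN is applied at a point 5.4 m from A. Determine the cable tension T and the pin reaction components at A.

ΣM about A: T·sin45°·7.1 − 45·5.4 = 0 → T = 243/(7.1·0.707107) = 48.4019 ≈ 48.40 kN.
ΣF_x = 0: A_x − T·cos45° = 0 → A_x = 48.4019 × 0.707107 = 34.23 kN.
ΣF_y = 0: A_y + T·sin45° − 45 = 0 → A_y = 45 − 48.4019 × 0.707107 = 10.77 kN.

T = 48.40 kN, A_x = 34.23 kN, A_y = 10.77 kN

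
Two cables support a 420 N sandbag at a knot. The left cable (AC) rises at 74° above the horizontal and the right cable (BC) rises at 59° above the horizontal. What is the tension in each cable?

T_AC = 295.8 N, T_BC = 158.3 N

ΣF_x = 0: −T_AC·cos74° + T_BC·cos59° = 0 → T_BC = 0.535179·T_AC.
ΣF_y = 0: T_AC·sin74° + T_BC·sin59° = 420.
Substitute: T_AC·(0.961262 + 0.535179·0.857167) = 420 → T_AC = 295.775 ≈ 295.8 N.
Then T_BC = 0.535179 × 295.775 = 158.3 N.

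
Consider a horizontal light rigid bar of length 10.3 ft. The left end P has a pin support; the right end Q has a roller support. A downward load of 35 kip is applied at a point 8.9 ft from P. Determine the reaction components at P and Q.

P_x = 0, P_y = 4.757 kip, Q_y = 30.24 kip

Moments about P: Q_y·10.3 − 35·8.9 = 0 → Q_y = 311.5/10.3 = 30.2427 ≈ 30.24 kip.
ΣF_y = 0: P_y + 30.2427 − 35 = 0 → P_y = 4.757 kip.
ΣF_x = 0: no horizontal applied forces, so P_x = 0.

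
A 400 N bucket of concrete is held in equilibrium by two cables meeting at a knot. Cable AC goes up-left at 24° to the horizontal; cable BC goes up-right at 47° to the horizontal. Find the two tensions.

ΣF_x = 0: −T_AC·cos24° + T_BC·cos47° = 0 → T_BC = 1.33951·T_AC.
ΣF_y = 0: T_AC·sin24° + T_BC·sin47° = 400.
Substitute: T_AC·(0.406737 + 1.33951·0.731354) = 400 → T_AC = 288.518 ≈ 288.5 N.
Then T_BC = 1.33951 × 288.518 = 386.5 N.

T_AC = 288.5 N, T_BC = 386.5 N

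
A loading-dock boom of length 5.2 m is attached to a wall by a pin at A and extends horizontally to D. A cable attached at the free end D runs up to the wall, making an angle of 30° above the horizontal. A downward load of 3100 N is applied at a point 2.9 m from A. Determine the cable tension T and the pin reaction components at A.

ΣM about A: T·sin30°·5.2 − 3100·2.9 = 0 → T = 8990/(5.2·0.5) = 3457.69 ≈ 3458 N.
ΣF_x = 0: A_x − T·cos30° = 0 → A_x = 3457.69 × 0.866025 = 2994 N.
ΣF_y = 0: A_y + T·sin30° − 3100 = 0 → A_y = 3100 − 3457.69 × 0.5 = 1371 N.

T = 3458 N, A_x = 2994 N, A_y = 1371 N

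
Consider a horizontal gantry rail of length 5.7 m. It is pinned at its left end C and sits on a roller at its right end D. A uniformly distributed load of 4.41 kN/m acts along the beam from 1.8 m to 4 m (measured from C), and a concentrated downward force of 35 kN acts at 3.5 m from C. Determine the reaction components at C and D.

Resultant of the distributed load: 4.41 × 2.2 = 9.702 kN at 2.9 m from C.
ΣM about C: D_y·5.7 − (4.41·2.2)·2.9 − 35·3.5 = 0 → D_y = 150.6358/5.7 = 26.4273 ≈ 26.43 kN.
ΣF_y = 0: C_y + 26.4273 − 4.41·2.2 − 35 = 0 → C_y = 18.27 kN.
ΣF_x = 0: no horizontal applied forces, so C_x = 0.

C_x = 0, C_y = 18.27 kN, D_y = 26.43 kN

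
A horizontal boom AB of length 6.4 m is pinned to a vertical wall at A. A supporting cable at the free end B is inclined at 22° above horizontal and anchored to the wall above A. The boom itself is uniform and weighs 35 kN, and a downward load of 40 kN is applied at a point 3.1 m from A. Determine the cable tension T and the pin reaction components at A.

ΣM about A: T·sin22°·6.4 − 35·3.2 − 40·3.1 = 0 → T = 236/(6.4·0.374607) = 98.4365 ≈ 98.44 kN.
ΣF_x = 0: A_x − T·cos22° = 0 → A_x = 98.4365 × 0.927184 = 91.27 kN.
ΣF_y = 0: A_y + T·sin22° − 35 − 40 = 0 → A_y = 75 − 98.4365 × 0.374607 = 38.12 kN.

T = 98.44 kN, A_x = 91.27 kN, A_y = 38.12 kN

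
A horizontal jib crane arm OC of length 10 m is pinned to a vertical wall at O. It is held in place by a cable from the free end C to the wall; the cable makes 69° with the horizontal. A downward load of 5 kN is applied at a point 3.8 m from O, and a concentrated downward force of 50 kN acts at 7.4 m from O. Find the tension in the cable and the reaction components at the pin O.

ΣM about O: T·sin69°·10 − 5·3.8 − 50·7.4 = 0 → T = 389/(10·0.93358) = 41.6676 ≈ 41.67 kN.
ΣF_x = 0: O_x − T·cos69° = 0 → O_x = 41.6676 × 0.358368 = 14.93 kN.
ΣF_y = 0: O_y + T·sin69° − 5 − 50 = 0 → O_y = 55 − 41.6676 × 0.93358 = 16.10 kN.

T = 41.67 kN, O_x = 14.93 kN, O_y = 16.10 kN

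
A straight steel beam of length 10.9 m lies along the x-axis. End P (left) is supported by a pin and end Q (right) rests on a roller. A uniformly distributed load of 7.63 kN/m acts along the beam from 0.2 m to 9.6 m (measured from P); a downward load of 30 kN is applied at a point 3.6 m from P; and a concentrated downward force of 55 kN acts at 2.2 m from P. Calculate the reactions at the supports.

P_x = 0, P_y = 103.5 kN, Q_y = 53.25 kN

Resultant of the distributed load: 7.63 × 9.4 = 71.722 kN at 4.9 m from P.
Moments about P: Q_y·10.9 − (7.63·9.4)·4.9 − 30·3.6 − 55·2.2 = 0 → Q_y = 580.4378/10.9 = 53.2512 ≈ 53.25 kN.
ΣF_y = 0: P_y + 53.2512 − 7.63·9.4 − 30 − 55 = 0 → P_y = 103.5 kN.
ΣF_x = 0: no horizontal applied forces, so P_x = 0.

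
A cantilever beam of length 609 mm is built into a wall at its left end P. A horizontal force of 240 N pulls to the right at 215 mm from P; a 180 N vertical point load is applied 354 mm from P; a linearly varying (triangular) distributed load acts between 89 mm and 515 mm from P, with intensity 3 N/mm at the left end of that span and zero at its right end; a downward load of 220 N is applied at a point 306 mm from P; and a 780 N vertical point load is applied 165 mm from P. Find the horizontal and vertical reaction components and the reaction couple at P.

Resultant of the triangular load: ½ × 3 × 426 = 639 N, acting at 231 mm from P (one-third of the span from the peak).
ΣF_x = 0: P_x + 240 = 0 → P_x = -240.0 N.
ΣF_y = 0: P_y − 180 − ½·3·426 − 220 − 780 = 0 → P_y = 1819 N.
ΣM about P: M_P − 180·354 − (½·3·426)·231 − 220·306 − 780·165 = 0 → M_P = 407300 N·mm.

P_x = -240.0 N, P_y = 1819 N, M_P = 407300 N·mm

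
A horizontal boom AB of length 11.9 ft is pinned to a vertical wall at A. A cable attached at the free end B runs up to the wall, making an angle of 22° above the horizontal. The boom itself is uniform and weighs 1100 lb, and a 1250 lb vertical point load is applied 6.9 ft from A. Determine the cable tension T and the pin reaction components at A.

ΣM about A: T·sin22°·11.9 − 1100·5.95 − 1250·6.9 = 0 → T = 15170/(11.9·0.374607) = 3403.01 ≈ 3403 lb.
ΣF_x = 0: A_x − T·cos22° = 0 → A_x = 3403.01 × 0.927184 = 3155 lb.
ΣF_y = 0: A_y + T·sin22° − 1100 − 1250 = 0 → A_y = 2350 − 3403.01 × 0.374607 = 1075 lb.

T = 3403 lb, A_x = 3155 lb, A_y = 1075 lb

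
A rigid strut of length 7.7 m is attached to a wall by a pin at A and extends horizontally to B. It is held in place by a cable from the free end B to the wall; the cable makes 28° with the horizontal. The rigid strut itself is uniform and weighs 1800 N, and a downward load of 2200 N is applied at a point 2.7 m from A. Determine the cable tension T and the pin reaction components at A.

ΣM about A: T·sin28°·7.7 − 1800·3.85 − 2200·2.7 = 0 → T = 12870/(7.7·0.469472) = 3560.23 ≈ 3560 N.
ΣF_x = 0: A_x − T·cos28° = 0 → A_x = 3560.23 × 0.882948 = 3143 N.
ΣF_y = 0: A_y + T·sin28° − 1800 − 2200 = 0 → A_y = 4000 − 3560.23 × 0.469472 = 2329 N.

T = 3560 N, A_x = 3143 N, A_y = 2329 N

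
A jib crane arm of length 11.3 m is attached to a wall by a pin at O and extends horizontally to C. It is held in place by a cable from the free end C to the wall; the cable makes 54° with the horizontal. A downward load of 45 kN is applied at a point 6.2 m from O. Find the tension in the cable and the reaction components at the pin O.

T = 30.52 kN, O_x = 17.94 kN, O_y = 20.31 kN

ΣM about O: T·sin54°·11.3 − 45·6.2 = 0 → T = 279/(11.3·0.809017) = 30.5188 ≈ 30.52 kN.
ΣF_x = 0: O_x − T·cos54° = 0 → O_x = 30.5188 × 0.587785 = 17.94 kN.
ΣF_y = 0: O_y + T·sin54° − 45 = 0 → O_y = 45 − 30.5188 × 0.809017 = 20.31 kN.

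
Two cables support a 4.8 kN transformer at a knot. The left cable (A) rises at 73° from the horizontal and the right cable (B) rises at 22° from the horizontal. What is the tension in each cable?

T_A = 4.467 kN, T_B = 1.409 kN

ΣF_x = 0: −T_A·cos73° + T_B·cos22° = 0 → T_B = 0.315333·T_A.
ΣF_y = 0: T_A·sin73° + T_B·sin22° = 4.8.
Substitute: T_A·(0.956305 + 0.315333·0.374607) = 4.8 → T_A = 4.46748 ≈ 4.467 kN.
Then T_B = 0.315333 × 4.46748 = 1.409 kN.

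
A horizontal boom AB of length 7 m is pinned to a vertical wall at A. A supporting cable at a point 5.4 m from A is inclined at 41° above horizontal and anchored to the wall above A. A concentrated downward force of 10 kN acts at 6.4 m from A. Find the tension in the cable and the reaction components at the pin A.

T = 18.07 kN, A_x = 13.63 kN, A_y = -1.852 kN

ΣM about A: T·sin41°·5.4 − 10·6.4 = 0 → T = 64/(5.4·0.656059) = 18.0652 ≈ 18.07 kN.
ΣF_x = 0: A_x − T·cos41° = 0 → A_x = 18.0652 × 0.75471 = 13.63 kN.
ΣF_y = 0: A_y + T·sin41° − 10 = 0 → A_y = 10 − 18.0652 × 0.656059 = -1.852 kN.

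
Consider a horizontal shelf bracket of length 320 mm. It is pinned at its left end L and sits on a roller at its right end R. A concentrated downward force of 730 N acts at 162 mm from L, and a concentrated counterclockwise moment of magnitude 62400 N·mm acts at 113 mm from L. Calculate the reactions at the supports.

L_x = 0, L_y = 555.4 N, R_y = 174.6 N

ΣM about L: R_y·320 − 730·162 + 62400 = 0 → R_y = 55860/320 = 174.562 ≈ 174.6 N.
ΣF_y = 0: L_y + 174.562 − 730 = 0 → L_y = 555.4 N.
ΣF_x = 0: no horizontal applied forces, so L_x = 0.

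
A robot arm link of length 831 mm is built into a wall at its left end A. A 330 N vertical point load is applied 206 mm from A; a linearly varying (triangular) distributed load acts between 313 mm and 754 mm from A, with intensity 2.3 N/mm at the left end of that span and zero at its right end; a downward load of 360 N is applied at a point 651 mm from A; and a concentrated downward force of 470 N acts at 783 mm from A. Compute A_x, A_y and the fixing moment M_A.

Resultant of the triangular load: ½ × 2.3 × 441 = 507.15 N, acting at 460 mm from A (one-third of the span from the peak).
ΣF_x = 0: A_x = 0.
ΣF_y = 0: A_y − 330 − ½·2.3·441 − 360 − 470 = 0 → A_y = 1667 N.
ΣM about A: M_A − 330·206 − (½·2.3·441)·460 − 360·651 − 470·783 = 0 → M_A = 903600 N·mm.

A_x = 0, A_y = 1667 N, M_A = 903600 N·mm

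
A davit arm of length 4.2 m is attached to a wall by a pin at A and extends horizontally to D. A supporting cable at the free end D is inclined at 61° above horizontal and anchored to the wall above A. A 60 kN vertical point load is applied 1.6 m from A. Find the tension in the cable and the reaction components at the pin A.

ΣM about A: T·sin61°·4.2 − 60·1.6 = 0 → T = 96/(4.2·0.87462) = 26.1338 ≈ 26.13 kN.
ΣF_x = 0: A_x − T·cos61° = 0 → A_x = 26.1338 × 0.48481 = 12.67 kN.
ΣF_y = 0: A_y + T·sin61° − 60 = 0 → A_y = 60 − 26.1338 × 0.87462 = 37.14 kN.

T = 26.13 kN, A_x = 12.67 kN, A_y = 37.14 kN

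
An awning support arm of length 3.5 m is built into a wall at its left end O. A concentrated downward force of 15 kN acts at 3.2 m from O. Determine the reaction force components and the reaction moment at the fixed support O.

O_x = 0, O_y = 15.00 kN, M_O = 48.00 kN·m

ΣF_x = 0: O_x = 0.
ΣF_y = 0: O_y − 15 = 0 → O_y = 15.00 kN.
ΣM about O: M_O − 15·3.2 = 0 → M_O = 48.00 kN·m.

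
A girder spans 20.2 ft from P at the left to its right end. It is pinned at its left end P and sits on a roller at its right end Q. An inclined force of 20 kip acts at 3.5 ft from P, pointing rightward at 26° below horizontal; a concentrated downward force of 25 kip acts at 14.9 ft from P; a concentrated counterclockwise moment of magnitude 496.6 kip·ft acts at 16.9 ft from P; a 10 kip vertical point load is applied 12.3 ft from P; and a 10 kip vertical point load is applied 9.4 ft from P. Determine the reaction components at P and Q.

Moments about P: Q_y·20.2 − 20·sin26°·3.5 − 25·14.9 + 496.6 − 10·12.3 − 10·9.4 = 0 → Q_y = 123.586/20.2 = 6.11812 ≈ 6.118 kip.
ΣF_y = 0: P_y + 6.11812 − 20·sin26° − 25 − 10 − 10 = 0 → P_y = 47.65 kip.
ΣF_x = 0: P_x + 20·cos26° = 0 → P_x = -17.98 kip.

P_x = -17.98 kip, P_y = 47.65 kip, Q_y = 6.118 kip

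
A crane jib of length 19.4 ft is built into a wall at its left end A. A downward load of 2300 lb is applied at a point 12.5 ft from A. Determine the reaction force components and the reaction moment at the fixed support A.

ΣF_x = 0: A_x = 0.
ΣF_y = 0: A_y − 2300 = 0 → A_y = 2300 lb.
ΣM about A: M_A − 2300·12.5 = 0 → M_A = 28750 lb·ft.

A_x = 0, A_y = 2300 lb, M_A = 28750 lb·ft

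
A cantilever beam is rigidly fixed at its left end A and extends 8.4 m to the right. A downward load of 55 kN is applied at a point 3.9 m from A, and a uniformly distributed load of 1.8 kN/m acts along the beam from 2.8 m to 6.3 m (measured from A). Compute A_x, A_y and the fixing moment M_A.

A_x = 0, A_y = 61.30 kN, M_A = 243.2 kN·m

Resultant of the distributed load: 1.8 × 3.5 = 6.3 kN at 4.55 m from A.
ΣF_x = 0: A_x = 0.
ΣF_y = 0: A_y − 55 − 1.8·3.5 = 0 → A_y = 61.30 kN.
ΣM about A: M_A − 55·3.9 − (1.8·3.5)·4.55 = 0 → M_A = 243.2 kN·m.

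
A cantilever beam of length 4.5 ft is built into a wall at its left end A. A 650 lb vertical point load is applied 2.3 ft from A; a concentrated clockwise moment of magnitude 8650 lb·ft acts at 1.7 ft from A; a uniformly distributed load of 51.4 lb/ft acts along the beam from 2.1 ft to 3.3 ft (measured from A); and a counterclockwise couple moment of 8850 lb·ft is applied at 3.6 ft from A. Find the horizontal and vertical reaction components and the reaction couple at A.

A_x = 0, A_y = 711.7 lb, M_A = 1462 lb·ft

Resultant of the distributed load: 51.4 × 1.2 = 61.68 lb at 2.7 ft from A.
ΣF_x = 0: A_x = 0.
ΣF_y = 0: A_y − 650 − 51.4·1.2 = 0 → A_y = 711.7 lb.
ΣM about A: M_A − 650·2.3 − 8650 − (51.4·1.2)·2.7 + 8850 = 0 → M_A = 1462 lb·ft.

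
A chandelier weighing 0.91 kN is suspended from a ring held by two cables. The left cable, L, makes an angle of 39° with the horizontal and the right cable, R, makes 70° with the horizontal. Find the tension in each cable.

ΣF_x = 0: −T_L·cos39° + T_R·cos70° = 0 → T_R = 2.27222·T_L.
ΣF_y = 0: T_L·sin39° + T_R·sin70° = 0.91.
Substitute: T_L·(0.62932 + 2.27222·0.939693) = 0.91 → T_L = 0.329172 ≈ 0.3292 kN.
Then T_R = 2.27222 × 0.329172 = 0.7480 kN.

T_L = 0.3292 kN, T_R = 0.7480 kN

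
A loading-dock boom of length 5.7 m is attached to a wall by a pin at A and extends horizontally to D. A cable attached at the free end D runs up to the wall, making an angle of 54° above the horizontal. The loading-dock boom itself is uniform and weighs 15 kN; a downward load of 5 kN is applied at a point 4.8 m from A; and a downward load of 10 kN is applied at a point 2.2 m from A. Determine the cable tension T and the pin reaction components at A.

ΣM about A: T·sin54°·5.7 − 15·2.85 − 5·4.8 − 10·2.2 = 0 → T = 88.75/(5.7·0.809017) = 19.2458 ≈ 19.25 kN.
ΣF_x = 0: A_x − T·cos54° = 0 → A_x = 19.2458 × 0.587785 = 11.31 kN.
ΣF_y = 0: A_y + T·sin54° − 15 − 5 − 10 = 0 → A_y = 30 − 19.2458 × 0.809017 = 14.43 kN.

T = 19.25 kN, A_x = 11.31 kN, A_y = 14.43 kN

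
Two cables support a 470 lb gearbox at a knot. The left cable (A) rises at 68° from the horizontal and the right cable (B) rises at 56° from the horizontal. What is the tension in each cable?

T_A = 317.0 lb, T_B = 212.4 lb

ΣF_x = 0: −T_A·cos68° + T_B·cos56° = 0 → T_B = 0.669906·T_A.
ΣF_y = 0: T_A·sin68° + T_B·sin56° = 470.
Substitute: T_A·(0.927184 + 0.669906·0.829038) = 470 → T_A = 317.019 ≈ 317.0 lb.
Then T_B = 0.669906 × 317.019 = 212.4 lb.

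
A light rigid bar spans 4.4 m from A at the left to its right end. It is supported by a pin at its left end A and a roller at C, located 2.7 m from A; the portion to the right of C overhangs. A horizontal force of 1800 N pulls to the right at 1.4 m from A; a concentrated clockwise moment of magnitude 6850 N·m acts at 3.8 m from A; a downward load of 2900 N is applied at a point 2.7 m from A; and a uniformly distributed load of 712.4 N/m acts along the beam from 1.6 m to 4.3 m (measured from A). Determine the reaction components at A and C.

Resultant of the distributed load: 712.4 × 2.7 = 1923.48 N at 2.95 m from A.
ΣM about A: C_y·2.7 − 6850 − 2900·2.7 − (712.4·2.7)·2.95 = 0 → C_y = 20354.266/2.7 = 7538.62 ≈ 7539 N.
ΣF_y = 0: A_y + 7538.62 − 2900 − 712.4·2.7 = 0 → A_y = -2715 N.
ΣF_x = 0: A_x + 1800 = 0 → A_x = -1800 N.

A_x = -1800 N, A_y = -2715 N, C_y = 7539 N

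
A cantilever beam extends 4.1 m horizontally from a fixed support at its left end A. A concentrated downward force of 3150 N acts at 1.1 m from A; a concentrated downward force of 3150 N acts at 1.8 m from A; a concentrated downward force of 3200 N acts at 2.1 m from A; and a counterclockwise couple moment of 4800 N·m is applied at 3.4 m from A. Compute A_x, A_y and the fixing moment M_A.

A_x = 0, A_y = 9500 N, M_A = 11060 N·m

ΣF_x = 0: A_x = 0.
ΣF_y = 0: A_y − 3150 − 3150 − 3200 = 0 → A_y = 9500 N.
ΣM about A: M_A − 3150·1.1 − 3150·1.8 − 3200·2.1 + 4800 = 0 → M_A = 11060 N·m.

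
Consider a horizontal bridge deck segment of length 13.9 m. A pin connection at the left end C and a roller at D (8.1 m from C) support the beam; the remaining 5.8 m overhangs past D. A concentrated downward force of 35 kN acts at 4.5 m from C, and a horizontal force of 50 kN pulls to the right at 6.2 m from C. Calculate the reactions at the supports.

C_x = -50.00 kN, C_y = 15.56 kN, D_y = 19.44 kN

ΣM about C: D_y·8.1 − 35·4.5 = 0 → D_y = 157.5/8.1 = 19.4444 ≈ 19.44 kN.
ΣF_y = 0: C_y + 19.4444 − 35 = 0 → C_y = 15.56 kN.
ΣF_x = 0: C_x + 50 = 0 → C_x = -50.00 kN.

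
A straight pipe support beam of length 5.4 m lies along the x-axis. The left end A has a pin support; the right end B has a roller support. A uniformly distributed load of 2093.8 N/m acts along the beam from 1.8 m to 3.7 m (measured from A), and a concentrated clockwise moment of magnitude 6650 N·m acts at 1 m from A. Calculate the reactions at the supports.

Resultant of the distributed load: 2093.8 × 1.9 = 3978.22 N at 2.75 m from A.
Moments about A: B_y·5.4 − (2093.8·1.9)·2.75 − 6650 = 0 → B_y = 17590.105/5.4 = 3257.43 ≈ 3257 N.
ΣF_y = 0: A_y + 3257.43 − 2093.8·1.9 = 0 → A_y = 720.8 N.
ΣF_x = 0: no horizontal applied forces, so A_x = 0.

A_x = 0, A_y = 720.8 N, B_y = 3257 N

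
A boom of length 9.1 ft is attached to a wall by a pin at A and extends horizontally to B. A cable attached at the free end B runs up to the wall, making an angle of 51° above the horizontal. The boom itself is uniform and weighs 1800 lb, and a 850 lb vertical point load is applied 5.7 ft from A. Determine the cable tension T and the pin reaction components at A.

ΣM about A: T·sin51°·9.1 − 1800·4.55 − 850·5.7 = 0 → T = 13035/(9.1·0.777146) = 1843.18 ≈ 1843 lb.
ΣF_x = 0: A_x − T·cos51° = 0 → A_x = 1843.18 × 0.62932 = 1160 lb.
ΣF_y = 0: A_y + T·sin51° − 1800 − 850 = 0 → A_y = 2650 − 1843.18 × 0.777146 = 1218 lb.

T = 1843 lb, A_x = 1160 lb, A_y = 1218 lb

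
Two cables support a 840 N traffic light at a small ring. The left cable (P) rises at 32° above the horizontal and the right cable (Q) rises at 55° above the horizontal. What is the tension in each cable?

T_P = 482.5 N, T_Q = 713.3 N

ΣF_x = 0: −T_P·cos32° + T_Q·cos55° = 0 → T_Q = 1.47853·T_P.
ΣF_y = 0: T_P·sin32° + T_Q·sin55° = 840.
Substitute: T_P·(0.529919 + 1.47853·0.819152) = 840 → T_P = 482.465 ≈ 482.5 N.
Then T_Q = 1.47853 × 482.465 = 713.3 N.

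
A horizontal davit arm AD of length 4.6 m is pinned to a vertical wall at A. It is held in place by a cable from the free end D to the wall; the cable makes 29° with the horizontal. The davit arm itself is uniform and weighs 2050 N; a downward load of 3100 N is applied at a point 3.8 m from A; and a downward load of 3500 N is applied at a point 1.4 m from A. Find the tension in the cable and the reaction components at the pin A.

T = 9594 N, A_x = 8391 N, A_y = 3999 N

ΣM about A: T·sin29°·4.6 − 2050·2.3 − 3100·3.8 − 3500·1.4 = 0 → T = 21395/(4.6·0.48481) = 9593.63 ≈ 9594 N.
ΣF_x = 0: A_x − T·cos29° = 0 → A_x = 9593.63 × 0.87462 = 8391 N.
ΣF_y = 0: A_y + T·sin29° − 2050 − 3100 − 3500 = 0 → A_y = 8650 − 9593.63 × 0.48481 = 3999 N.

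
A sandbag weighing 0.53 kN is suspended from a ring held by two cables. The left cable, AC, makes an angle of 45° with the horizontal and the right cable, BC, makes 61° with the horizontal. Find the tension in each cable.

ΣF_x = 0: −T_AC·cos45° + T_BC·cos61° = 0 → T_BC = 1.45852·T_AC.
ΣF_y = 0: T_AC·sin45° + T_BC·sin61° = 0.53.
Substitute: T_AC·(0.707107 + 1.45852·0.87462) = 0.53 → T_AC = 0.267304 ≈ 0.2673 kN.
Then T_BC = 1.45852 × 0.267304 = 0.3899 kN.

T_AC = 0.2673 kN, T_BC = 0.3899 kN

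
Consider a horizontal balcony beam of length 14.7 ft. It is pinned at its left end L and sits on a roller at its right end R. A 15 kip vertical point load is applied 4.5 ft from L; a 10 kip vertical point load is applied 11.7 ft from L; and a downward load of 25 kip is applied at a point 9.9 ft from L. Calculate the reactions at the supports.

Moments about L: R_y·14.7 − 15·4.5 − 10·11.7 − 25·9.9 = 0 → R_y = 432/14.7 = 29.3878 ≈ 29.39 kip.
ΣF_y = 0: L_y + 29.3878 − 15 − 10 − 25 = 0 → L_y = 20.61 kip.
ΣF_x = 0: no horizontal applied forces, so L_x = 0.

L_x = 0, L_y = 20.61 kip, R_y = 29.39 kip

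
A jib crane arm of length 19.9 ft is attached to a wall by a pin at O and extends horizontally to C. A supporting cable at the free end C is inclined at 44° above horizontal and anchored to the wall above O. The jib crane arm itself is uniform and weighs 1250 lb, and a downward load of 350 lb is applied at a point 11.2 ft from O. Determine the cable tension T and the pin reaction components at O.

ΣM about O: T·sin44°·19.9 − 1250·9.95 − 350·11.2 = 0 → T = 16357.5/(19.9·0.694658) = 1183.29 ≈ 1183 lb.
ΣF_x = 0: O_x − T·cos44° = 0 → O_x = 1183.29 × 0.71934 = 851.2 lb.
ΣF_y = 0: O_y + T·sin44° − 1250 − 350 = 0 → O_y = 1600 − 1183.29 × 0.694658 = 778.0 lb.

T = 1183 lb, O_x = 851.2 lb, O_y = 778.0 lb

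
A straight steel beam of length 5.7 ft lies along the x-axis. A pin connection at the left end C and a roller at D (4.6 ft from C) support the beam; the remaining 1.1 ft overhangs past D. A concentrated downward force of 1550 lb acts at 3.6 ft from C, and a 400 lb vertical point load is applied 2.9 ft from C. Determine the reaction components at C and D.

C_x = 0, C_y = 484.8 lb, D_y = 1465 lb

Taking moments about C: D_y·4.6 − 1550·3.6 − 400·2.9 = 0 → D_y = 6740/4.6 = 1465.22 ≈ 1465 lb.
ΣF_y = 0: C_y + 1465.22 − 1550 − 400 = 0 → C_y = 484.8 lb.
ΣF_x = 0: no horizontal applied forces, so C_x = 0.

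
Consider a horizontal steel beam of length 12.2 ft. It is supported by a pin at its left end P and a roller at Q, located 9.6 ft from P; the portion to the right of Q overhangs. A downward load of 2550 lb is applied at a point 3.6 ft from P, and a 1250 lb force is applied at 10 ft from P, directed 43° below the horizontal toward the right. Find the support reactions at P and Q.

P_x = -914.2 lb, P_y = 1558 lb, Q_y = 1844 lb

Taking moments about P: Q_y·9.6 − 2550·3.6 − 1250·sin43°·10 = 0 → Q_y = 17705/9.6 = 1844.27 ≈ 1844 lb.
ΣF_y = 0: P_y + 1844.27 − 2550 − 1250·sin43° = 0 → P_y = 1558 lb.
ΣF_x = 0: P_x + 1250·cos43° = 0 → P_x = -914.2 lb.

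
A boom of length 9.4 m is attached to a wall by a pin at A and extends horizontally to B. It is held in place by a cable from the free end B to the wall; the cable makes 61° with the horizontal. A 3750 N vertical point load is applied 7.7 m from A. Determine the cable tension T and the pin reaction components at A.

ΣM about A: T·sin61°·9.4 − 3750·7.7 = 0 → T = 28875/(9.4·0.87462) = 3512.16 ≈ 3512 N.
ΣF_x = 0: A_x − T·cos61° = 0 → A_x = 3512.16 × 0.48481 = 1703 N.
ΣF_y = 0: A_y + T·sin61° − 3750 = 0 → A_y = 3750 − 3512.16 × 0.87462 = 678.2 N.

T = 3512 N, A_x = 1703 N, A_y = 678.2 N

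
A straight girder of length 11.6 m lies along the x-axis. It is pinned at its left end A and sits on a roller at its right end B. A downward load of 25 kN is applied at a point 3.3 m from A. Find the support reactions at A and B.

Taking moments about A: B_y·11.6 − 25·3.3 = 0 → B_y = 82.5/11.6 = 7.11207 ≈ 7.112 kN.
ΣF_y = 0: A_y + 7.11207 − 25 = 0 → A_y = 17.89 kN.
ΣF_x = 0: no horizontal applied forces, so A_x = 0.

A_x = 0, A_y = 17.89 kN, B_y = 7.112 kN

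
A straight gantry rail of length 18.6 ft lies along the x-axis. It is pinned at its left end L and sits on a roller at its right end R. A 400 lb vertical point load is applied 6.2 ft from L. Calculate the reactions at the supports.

Taking moments about L: R_y·18.6 − 400·6.2 = 0 → R_y = 2480/18.6 = 133.333 ≈ 133.3 lb.
ΣF_y = 0: L_y + 133.333 − 400 = 0 → L_y = 266.7 lb.
ΣF_x = 0: no horizontal applied forces, so L_x = 0.

L_x = 0, L_y = 266.7 lb, R_y = 133.3 lb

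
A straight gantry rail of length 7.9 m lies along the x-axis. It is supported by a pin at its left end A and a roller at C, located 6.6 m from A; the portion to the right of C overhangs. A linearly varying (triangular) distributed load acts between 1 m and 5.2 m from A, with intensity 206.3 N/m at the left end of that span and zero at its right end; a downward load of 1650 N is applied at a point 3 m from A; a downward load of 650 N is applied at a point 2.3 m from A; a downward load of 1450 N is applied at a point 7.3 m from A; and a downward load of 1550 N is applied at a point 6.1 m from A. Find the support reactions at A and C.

A_x = 0, A_y = 1563 N, C_y = 4170 N

Resultant of the triangular load: ½ × 206.3 × 4.2 = 433.23 N, acting at 2.4 m from A (one-third of the span from the peak).
Moments about A: C_y·6.6 − (½·206.3·4.2)·2.4 − 1650·3 − 650·2.3 − 1450·7.3 − 1550·6.1 = 0 → C_y = 27524.752/6.6 = 4170.42 ≈ 4170 N.
ΣF_y = 0: A_y + 4170.42 − ½·206.3·4.2 − 1650 − 650 − 1450 − 1550 = 0 → A_y = 1563 N.
ΣF_x = 0: no horizontal applied forces, so A_x = 0.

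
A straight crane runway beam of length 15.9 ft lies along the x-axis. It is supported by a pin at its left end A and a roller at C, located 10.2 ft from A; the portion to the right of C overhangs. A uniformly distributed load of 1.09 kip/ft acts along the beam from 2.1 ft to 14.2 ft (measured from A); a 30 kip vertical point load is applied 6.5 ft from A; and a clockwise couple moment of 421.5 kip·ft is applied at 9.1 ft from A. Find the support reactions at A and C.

Resultant of the distributed load: 1.09 × 12.1 = 13.189 kip at 8.15 ft from A.
ΣM about A: C_y·10.2 − (1.09·12.1)·8.15 − 30·6.5 − 421.5 = 0 → C_y = 723.99035/10.2 = 70.9794 ≈ 70.98 kip.
ΣF_y = 0: A_y + 70.9794 − 1.09·12.1 − 30 = 0 → A_y = -27.79 kip.
ΣF_x = 0: no horizontal applied forces, so A_x = 0.

A_x = 0, A_y = -27.79 kip, C_y = 70.98 kip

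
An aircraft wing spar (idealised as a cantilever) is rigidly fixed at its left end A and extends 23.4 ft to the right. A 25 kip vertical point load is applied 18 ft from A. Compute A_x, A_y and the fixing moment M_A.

ΣF_x = 0: A_x = 0.
ΣF_y = 0: A_y − 25 = 0 → A_y = 25.00 kip.
ΣM about A: M_A − 25·18 = 0 → M_A = 450.0 kip·ft.

A_x = 0, A_y = 25.00 kip, M_A = 450.0 kip·ft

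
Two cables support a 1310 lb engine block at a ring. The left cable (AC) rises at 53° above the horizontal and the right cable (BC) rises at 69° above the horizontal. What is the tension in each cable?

ΣF_x = 0: −T_AC·cos53° + T_BC·cos69° = 0 → T_BC = 1.67932·T_AC.
ΣF_y = 0: T_AC·sin53° + T_BC·sin69° = 1310.
Substitute: T_AC·(0.798636 + 1.67932·0.93358) = 1310 → T_AC = 553.58 ≈ 553.6 lb.
Then T_BC = 1.67932 × 553.58 = 929.6 lb.

T_AC = 553.6 lb, T_BC = 929.6 lb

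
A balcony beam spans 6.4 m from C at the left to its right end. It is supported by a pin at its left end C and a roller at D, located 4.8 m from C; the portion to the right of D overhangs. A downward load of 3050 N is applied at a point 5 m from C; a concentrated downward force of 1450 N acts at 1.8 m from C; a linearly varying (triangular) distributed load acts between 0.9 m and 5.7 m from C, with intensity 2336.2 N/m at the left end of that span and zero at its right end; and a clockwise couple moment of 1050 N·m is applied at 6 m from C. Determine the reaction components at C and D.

Resultant of the triangular load: ½ × 2336.2 × 4.8 = 5606.88 N, acting at 2.5 m from C (one-third of the span from the peak).
Taking moments about C: D_y·4.8 − 3050·5 − 1450·1.8 − (½·2336.2·4.8)·2.5 − 1050 = 0 → D_y = 32927.2/4.8 = 6859.83 ≈ 6860 N.
ΣF_y = 0: C_y + 6859.83 − 3050 − 1450 − ½·2336.2·4.8 = 0 → C_y = 3247 N.
ΣF_x = 0: no horizontal applied forces, so C_x = 0.

C_x = 0, C_y = 3247 N, D_y = 6860 N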